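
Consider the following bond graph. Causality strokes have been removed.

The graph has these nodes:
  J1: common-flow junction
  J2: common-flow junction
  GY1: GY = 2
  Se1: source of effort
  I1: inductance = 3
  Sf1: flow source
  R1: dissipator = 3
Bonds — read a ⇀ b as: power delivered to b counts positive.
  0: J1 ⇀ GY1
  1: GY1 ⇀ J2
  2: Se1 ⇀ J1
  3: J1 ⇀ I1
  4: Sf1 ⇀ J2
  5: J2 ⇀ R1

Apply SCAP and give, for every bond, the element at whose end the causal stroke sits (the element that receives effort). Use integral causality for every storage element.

β2 stroke at J1  (Se1: effort source, stroke at far end)
β4 stroke at Sf1  (Sf1 fixes flow; stroke at Sf1)
β1 stroke at J2  (1-jn J2 has f-setter on 4)
β5 stroke at J2  (J2 flow already set via bond 4)
β0 stroke at J1  (through GY1, causality inverts; strokes same side of GY1)
β3 stroke at I1  (only one flow-in slot at J1)

β0 stroke→J1
β1 stroke→J2
β2 stroke→J1
β3 stroke→I1
β4 stroke→Sf1
β5 stroke→J2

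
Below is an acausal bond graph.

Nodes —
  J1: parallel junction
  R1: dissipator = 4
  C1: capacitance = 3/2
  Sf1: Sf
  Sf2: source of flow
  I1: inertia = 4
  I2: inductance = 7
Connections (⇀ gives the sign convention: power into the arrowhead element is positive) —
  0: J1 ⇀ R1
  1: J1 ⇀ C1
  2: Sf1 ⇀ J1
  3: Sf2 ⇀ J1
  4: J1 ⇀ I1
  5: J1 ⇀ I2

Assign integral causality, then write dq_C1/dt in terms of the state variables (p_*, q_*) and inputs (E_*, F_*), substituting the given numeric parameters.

dq_C1/dt = F_Sf1 + F_Sf2 - p_I1/4 - p_I2/7 - q_C1/6

#2 stroke→Sf1  (Sf1 fixes flow; stroke at Sf1)
#3 stroke→Sf2  (Sf2 (Sf) sets flow on bond)
#1 stroke→J1  (C1: C, integral causality)
#0 stroke→R1  (J1: bond 1 brought effort, rest push out)
#4 stroke→I1  (0-jn J1 has e-setter on 1)
#5 stroke→I2  (common-e at J1 fixed by 1)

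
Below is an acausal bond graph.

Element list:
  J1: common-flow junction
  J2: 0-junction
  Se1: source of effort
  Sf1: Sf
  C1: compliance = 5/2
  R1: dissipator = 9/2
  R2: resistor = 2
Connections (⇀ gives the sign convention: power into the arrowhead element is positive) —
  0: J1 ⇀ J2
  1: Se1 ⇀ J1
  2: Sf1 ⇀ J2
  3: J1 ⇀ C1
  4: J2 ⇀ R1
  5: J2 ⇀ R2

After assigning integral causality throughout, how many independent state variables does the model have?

1  (C1 all integral)

#1 |J1  (Se1: effort source, stroke at far end)
#2 |Sf1  (source Sf1 imposes f)
#3 |J1  (C1: C, integral causality)
#0 |J2  (J1 needs exactly one f-in)
#4 |R1  (0-jn J2 has e-setter on 0)
#5 |R2  (common-e at J2 fixed by 0)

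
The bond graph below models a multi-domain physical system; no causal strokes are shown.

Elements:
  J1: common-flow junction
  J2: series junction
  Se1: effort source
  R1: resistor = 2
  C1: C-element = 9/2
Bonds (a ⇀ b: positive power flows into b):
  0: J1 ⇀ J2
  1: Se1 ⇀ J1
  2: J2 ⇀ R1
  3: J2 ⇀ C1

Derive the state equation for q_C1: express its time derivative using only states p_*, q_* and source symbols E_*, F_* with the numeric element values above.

dq_C1/dt = E_Se1/2 - q_C1/9

bond 1 stroke at J1  (Se1: effort source, stroke at far end)
bond 0 stroke at J2  (J1: last free bond brings flow in)
bond 3 stroke at J2  (C1: C, integral causality)
bond 2 stroke at R1  (only one flow-in slot at J2)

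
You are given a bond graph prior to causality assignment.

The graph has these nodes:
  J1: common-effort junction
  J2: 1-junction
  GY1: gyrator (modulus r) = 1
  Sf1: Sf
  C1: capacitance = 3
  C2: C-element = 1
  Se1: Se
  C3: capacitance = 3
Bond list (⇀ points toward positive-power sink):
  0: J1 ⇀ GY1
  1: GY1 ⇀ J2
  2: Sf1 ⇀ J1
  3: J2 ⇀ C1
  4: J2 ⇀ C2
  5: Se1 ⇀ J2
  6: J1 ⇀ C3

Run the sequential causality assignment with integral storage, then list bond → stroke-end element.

β0 stroke→GY1
β1 stroke→GY1
β2 stroke→Sf1
β3 stroke→J2
β4 stroke→J2
β5 stroke→J2
β6 stroke→J1

bond 2 stroke at Sf1  (Sf1: flow source, stroke at near end)
bond 5 stroke at J2  (source Se1 imposes e)
bond 3 stroke at J2  (C1: C, integral causality)
bond 4 stroke at J2  (C2 integral (e out))
bond 1 stroke at GY1  (only one flow-in slot at J2)
bond 0 stroke at GY1  (GY GY1: same side as bond 1)
bond 6 stroke at J1  (closing 0-jn rule on J1)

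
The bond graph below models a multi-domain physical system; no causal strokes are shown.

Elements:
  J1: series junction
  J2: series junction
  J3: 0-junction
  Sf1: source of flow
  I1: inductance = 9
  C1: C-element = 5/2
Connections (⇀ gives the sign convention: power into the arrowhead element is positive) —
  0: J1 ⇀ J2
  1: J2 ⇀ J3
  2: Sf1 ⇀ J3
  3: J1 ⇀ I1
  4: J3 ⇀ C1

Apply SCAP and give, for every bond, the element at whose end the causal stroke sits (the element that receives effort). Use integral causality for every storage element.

b0 →J1
b1 →J2
b2 →Sf1
b3 →I1
b4 →J3

β2 |Sf1  (Sf1 (Sf) sets flow on bond)
β3 |I1  (I1 integral (f out))
β0 |J1  (common-f at J1 fixed by 3)
β1 |J2  (common-f at J2 fixed by 0)
β4 |J3  (closing 0-jn rule on J3)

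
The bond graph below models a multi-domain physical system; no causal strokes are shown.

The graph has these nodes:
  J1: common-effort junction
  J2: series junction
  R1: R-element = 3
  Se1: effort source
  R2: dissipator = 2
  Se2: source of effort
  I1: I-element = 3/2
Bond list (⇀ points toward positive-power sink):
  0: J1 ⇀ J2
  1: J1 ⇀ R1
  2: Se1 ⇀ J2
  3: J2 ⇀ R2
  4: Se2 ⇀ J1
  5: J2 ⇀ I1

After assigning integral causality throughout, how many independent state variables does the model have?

β2 →J2  (Se1: effort source, stroke at far end)
β4 →J1  (Se2: effort source, stroke at far end)
β0 →J2  (common-e at J1 fixed by 4)
β1 →R1  (J1 effort already set via bond 4)
β5 →I1  (prefer integral on I1)
β3 →J2  (1-jn J2 has f-setter on 5)

1  (I1 all integral)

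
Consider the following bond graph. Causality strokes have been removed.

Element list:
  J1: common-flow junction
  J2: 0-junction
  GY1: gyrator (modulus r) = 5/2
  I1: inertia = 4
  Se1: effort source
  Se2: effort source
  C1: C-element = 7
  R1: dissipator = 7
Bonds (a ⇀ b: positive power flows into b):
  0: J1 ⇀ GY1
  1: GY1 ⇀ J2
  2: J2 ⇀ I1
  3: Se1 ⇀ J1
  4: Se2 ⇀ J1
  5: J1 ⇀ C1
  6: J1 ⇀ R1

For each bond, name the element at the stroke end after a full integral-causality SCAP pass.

b0 stroke at J1
b1 stroke at J2
b2 stroke at I1
b3 stroke at J1
b4 stroke at J1
b5 stroke at J1
b6 stroke at R1

β3 →J1  (Se1 fixes effort; stroke away)
β4 →J1  (source Se2 imposes e)
β2 →I1  (I1 integral (f out))
β1 →J2  (only one effort-in slot at J2)
β0 →J1  (GY1: gyrator matches bond 1)
β5 →J1  (C1: C, integral causality)
β6 →R1  (only one flow-in slot at J1)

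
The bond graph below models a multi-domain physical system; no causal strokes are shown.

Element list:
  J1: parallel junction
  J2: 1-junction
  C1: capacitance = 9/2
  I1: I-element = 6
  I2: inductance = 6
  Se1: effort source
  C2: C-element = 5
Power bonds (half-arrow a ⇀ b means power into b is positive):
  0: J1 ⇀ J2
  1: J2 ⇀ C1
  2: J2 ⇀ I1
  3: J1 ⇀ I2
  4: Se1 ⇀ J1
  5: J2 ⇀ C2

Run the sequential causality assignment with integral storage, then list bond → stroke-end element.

#0 →J2
#1 →J2
#2 →I1
#3 →I2
#4 →J1
#5 →J2

bond 4 →J1  (source Se1 imposes e)
bond 0 →J2  (0-jn J1 has e-setter on 4)
bond 3 →I2  (common-e at J1 fixed by 4)
bond 1 →J2  (C1: C, integral causality)
bond 2 →I1  (I1: I, integral causality)
bond 5 →J2  (1-jn J2 has f-setter on 2)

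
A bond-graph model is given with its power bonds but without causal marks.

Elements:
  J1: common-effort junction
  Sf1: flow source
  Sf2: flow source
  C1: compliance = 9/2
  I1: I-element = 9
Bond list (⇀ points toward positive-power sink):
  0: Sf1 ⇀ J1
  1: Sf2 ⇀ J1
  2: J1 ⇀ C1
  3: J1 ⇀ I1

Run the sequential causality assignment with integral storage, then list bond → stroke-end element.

b0 →Sf1
b1 →Sf2
b2 →J1
b3 →I1

#0 |Sf1  (Sf1 (Sf) sets flow on bond)
#1 |Sf2  (Sf2 (Sf) sets flow on bond)
#2 |J1  (prefer integral on C1)
#3 |I1  (J1: bond 2 brought effort, rest push out)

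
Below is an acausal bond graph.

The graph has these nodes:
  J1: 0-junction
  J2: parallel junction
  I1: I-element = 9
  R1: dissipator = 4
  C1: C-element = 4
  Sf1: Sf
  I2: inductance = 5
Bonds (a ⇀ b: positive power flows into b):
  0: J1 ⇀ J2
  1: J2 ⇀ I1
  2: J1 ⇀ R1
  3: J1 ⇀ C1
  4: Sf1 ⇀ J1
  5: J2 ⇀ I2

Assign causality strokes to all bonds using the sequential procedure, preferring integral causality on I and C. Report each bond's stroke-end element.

#0 |J2
#1 |I1
#2 |R1
#3 |J1
#4 |Sf1
#5 |I2

β4 stroke at Sf1  (source Sf1 imposes f)
β1 stroke at I1  (I1 integral (f out))
β3 stroke at J1  (C1 integral (e out))
β0 stroke at J2  (0-jn J1 has e-setter on 3)
β2 stroke at R1  (J1: bond 3 brought effort, rest push out)
β5 stroke at I2  (0-jn J2 has e-setter on 0)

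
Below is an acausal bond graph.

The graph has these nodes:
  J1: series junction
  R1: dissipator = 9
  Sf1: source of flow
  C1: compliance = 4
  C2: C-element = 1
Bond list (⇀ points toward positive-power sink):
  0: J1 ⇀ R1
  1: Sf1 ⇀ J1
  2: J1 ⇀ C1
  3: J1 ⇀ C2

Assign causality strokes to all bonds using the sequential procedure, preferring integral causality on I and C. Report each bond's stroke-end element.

#1 stroke→Sf1  (Sf1 fixes flow; stroke at Sf1)
#0 stroke→J1  (J1 flow already set via bond 1)
#2 stroke→J1  (1-jn J1 has f-setter on 1)
#3 stroke→J1  (common-f at J1 fixed by 1)

β0 |J1
β1 |Sf1
β2 |J1
β3 |J1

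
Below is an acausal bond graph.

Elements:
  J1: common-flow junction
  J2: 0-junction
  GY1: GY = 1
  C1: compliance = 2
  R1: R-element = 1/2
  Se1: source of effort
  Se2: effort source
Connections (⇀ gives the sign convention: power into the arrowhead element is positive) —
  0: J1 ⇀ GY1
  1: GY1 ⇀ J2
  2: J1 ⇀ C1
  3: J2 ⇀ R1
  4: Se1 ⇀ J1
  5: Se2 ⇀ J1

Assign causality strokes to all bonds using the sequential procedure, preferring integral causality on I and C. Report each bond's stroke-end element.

b0 stroke→GY1
b1 stroke→GY1
b2 stroke→J1
b3 stroke→J2
b4 stroke→J1
b5 stroke→J1

β4 stroke→J1  (Se1: effort source, stroke at far end)
β5 stroke→J1  (source Se2 imposes e)
β2 stroke→J1  (C1 integral (e out))
β0 stroke→GY1  (J1 needs exactly one f-in)
β1 stroke→GY1  (GY1 both-in/both-out from 0)
β3 stroke→J2  (closing 0-jn rule on J2)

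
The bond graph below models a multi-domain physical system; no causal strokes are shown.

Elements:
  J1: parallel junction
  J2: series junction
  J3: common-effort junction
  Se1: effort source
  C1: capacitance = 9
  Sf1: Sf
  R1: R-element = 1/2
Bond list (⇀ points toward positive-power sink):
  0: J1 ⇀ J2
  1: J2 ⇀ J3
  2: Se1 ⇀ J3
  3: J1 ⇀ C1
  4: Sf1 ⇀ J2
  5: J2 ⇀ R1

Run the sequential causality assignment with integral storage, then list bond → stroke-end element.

#0 stroke at J2
#1 stroke at J2
#2 stroke at J3
#3 stroke at J1
#4 stroke at Sf1
#5 stroke at J2

b2 |J3  (Se1 (Se) sets effort on bond)
b4 |Sf1  (source Sf1 imposes f)
b0 |J2  (J2 flow already set via bond 4)
b1 |J2  (J2 flow already set via bond 4)
b5 |J2  (J2: bond 4 brought flow, rest push out)
b3 |J1  (closing 0-jn rule on J1)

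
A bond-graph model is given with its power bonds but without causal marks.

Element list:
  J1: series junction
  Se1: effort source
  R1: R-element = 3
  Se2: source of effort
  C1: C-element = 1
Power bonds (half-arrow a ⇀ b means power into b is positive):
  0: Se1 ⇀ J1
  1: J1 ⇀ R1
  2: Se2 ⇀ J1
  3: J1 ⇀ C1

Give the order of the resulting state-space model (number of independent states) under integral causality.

1  (C1 all integral)

bond 0 |J1  (Se1 fixes effort; stroke away)
bond 2 |J1  (Se2 fixes effort; stroke away)
bond 3 |J1  (C1: C, integral causality)
bond 1 |R1  (closing 1-jn rule on J1)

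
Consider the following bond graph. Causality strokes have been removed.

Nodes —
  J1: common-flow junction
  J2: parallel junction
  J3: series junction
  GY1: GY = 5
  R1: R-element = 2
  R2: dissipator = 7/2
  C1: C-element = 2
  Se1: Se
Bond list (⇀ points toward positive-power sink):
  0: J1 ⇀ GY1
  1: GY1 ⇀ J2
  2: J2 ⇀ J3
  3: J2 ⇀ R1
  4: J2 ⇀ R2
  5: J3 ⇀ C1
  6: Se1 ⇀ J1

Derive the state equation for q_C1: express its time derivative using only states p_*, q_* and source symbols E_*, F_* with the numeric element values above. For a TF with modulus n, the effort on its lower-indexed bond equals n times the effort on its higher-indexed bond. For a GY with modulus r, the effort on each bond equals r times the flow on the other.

dq_C1/dt = E_Se1/5 - 11*q_C1/28

#6 stroke→J1  (Se1 (Se) sets effort on bond)
#0 stroke→GY1  (closing 1-jn rule on J1)
#1 stroke→GY1  (GY1: gyrator matches bond 0)
#5 stroke→J3  (C1: C, integral causality)
#2 stroke→J2  (only one flow-in slot at J3)
#3 stroke→R1  (0-jn J2 has e-setter on 2)
#4 stroke→R2  (common-e at J2 fixed by 2)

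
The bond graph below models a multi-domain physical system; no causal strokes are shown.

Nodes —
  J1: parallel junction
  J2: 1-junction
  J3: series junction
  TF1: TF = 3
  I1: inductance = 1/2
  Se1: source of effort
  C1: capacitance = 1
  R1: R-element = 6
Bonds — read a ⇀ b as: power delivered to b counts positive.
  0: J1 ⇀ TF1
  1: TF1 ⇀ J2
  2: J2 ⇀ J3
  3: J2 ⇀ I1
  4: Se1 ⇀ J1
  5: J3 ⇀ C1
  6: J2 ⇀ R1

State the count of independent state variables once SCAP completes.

2  (C1, I1 all integral)

b4 stroke at J1  (Se1: effort source, stroke at far end)
b0 stroke at TF1  (J1 effort already set via bond 4)
b1 stroke at J2  (TF1: transformer flips bond 0)
b3 stroke at I1  (I1 integral (f out))
b2 stroke at J2  (1-jn J2 has f-setter on 3)
b6 stroke at J2  (common-f at J2 fixed by 3)
b5 stroke at J3  (common-f at J3 fixed by 2)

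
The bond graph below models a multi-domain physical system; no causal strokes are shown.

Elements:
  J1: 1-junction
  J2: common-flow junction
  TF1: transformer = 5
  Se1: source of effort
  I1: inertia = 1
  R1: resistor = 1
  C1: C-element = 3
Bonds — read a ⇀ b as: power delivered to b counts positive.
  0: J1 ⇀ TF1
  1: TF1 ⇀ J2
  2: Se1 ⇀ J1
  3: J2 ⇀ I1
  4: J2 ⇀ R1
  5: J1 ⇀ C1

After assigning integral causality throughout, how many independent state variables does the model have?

2  (C1, I1 all integral)

bond 2 →J1  (source Se1 imposes e)
bond 3 →I1  (I1 outputs flow p/I1)
bond 1 →J2  (J2: bond 3 brought flow, rest push out)
bond 4 →J2  (1-jn J2 has f-setter on 3)
bond 0 →TF1  (TF1 one-in-one-out from 1)
bond 5 →J1  (common-f at J1 fixed by 0)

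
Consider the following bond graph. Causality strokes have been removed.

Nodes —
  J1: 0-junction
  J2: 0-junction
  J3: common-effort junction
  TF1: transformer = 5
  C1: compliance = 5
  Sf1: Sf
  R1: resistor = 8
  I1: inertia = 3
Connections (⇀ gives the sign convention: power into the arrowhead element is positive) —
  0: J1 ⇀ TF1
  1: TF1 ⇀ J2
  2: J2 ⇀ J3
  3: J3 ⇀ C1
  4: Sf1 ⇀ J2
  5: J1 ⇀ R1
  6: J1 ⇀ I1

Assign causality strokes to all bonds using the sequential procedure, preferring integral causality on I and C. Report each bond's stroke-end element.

bond 4 stroke at Sf1  (source Sf1 imposes f)
bond 3 stroke at J3  (prefer integral on C1)
bond 2 stroke at J2  (common-e at J3 fixed by 3)
bond 1 stroke at TF1  (J2: bond 2 brought effort, rest push out)
bond 0 stroke at J1  (TF TF1: opposite of bond 1)
bond 5 stroke at R1  (J1 effort already set via bond 0)
bond 6 stroke at I1  (0-jn J1 has e-setter on 0)

β0 |J1
β1 |TF1
β2 |J2
β3 |J3
β4 |Sf1
β5 |R1
β6 |I1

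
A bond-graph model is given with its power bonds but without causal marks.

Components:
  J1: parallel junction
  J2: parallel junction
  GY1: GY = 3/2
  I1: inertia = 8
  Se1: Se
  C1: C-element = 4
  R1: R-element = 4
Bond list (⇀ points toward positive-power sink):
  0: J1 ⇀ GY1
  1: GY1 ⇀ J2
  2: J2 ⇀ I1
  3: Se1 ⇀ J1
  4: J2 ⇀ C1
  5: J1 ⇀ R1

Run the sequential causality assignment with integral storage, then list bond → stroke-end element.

bond 3 |J1  (Se1 (Se) sets effort on bond)
bond 0 |GY1  (common-e at J1 fixed by 3)
bond 5 |R1  (0-jn J1 has e-setter on 3)
bond 1 |GY1  (GY GY1: same side as bond 0)
bond 2 |I1  (prefer integral on I1)
bond 4 |J2  (only one effort-in slot at J2)

bond 0 →GY1
bond 1 →GY1
bond 2 →I1
bond 3 →J1
bond 4 →J2
bond 5 →R1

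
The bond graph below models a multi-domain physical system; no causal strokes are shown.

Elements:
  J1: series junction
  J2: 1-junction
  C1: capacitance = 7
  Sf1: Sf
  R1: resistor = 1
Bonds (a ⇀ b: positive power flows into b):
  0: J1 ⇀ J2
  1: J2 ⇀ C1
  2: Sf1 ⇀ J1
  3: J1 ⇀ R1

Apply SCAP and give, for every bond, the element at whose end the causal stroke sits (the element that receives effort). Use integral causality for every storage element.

bond 2 |Sf1  (Sf1 fixes flow; stroke at Sf1)
bond 0 |J1  (J1 flow already set via bond 2)
bond 3 |J1  (1-jn J1 has f-setter on 2)
bond 1 |J2  (1-jn J2 has f-setter on 0)

b0 →J1
b1 →J2
b2 →Sf1
b3 →J1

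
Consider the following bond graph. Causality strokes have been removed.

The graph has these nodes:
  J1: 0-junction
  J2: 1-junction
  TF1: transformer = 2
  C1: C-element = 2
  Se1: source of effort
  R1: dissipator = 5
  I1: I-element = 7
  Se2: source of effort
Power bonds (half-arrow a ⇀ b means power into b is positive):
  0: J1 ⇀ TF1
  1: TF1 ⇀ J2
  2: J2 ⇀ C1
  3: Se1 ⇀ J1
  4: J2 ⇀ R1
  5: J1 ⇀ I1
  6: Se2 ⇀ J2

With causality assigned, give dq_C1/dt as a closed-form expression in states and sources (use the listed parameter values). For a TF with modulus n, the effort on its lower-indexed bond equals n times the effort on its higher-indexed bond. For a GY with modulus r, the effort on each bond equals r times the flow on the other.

#3 |J1  (Se1: effort source, stroke at far end)
#6 |J2  (source Se2 imposes e)
#0 |TF1  (0-jn J1 has e-setter on 3)
#5 |I1  (J1: bond 3 brought effort, rest push out)
#1 |J2  (TF TF1: opposite of bond 0)
#2 |J2  (C1 integral (e out))
#4 |R1  (only one flow-in slot at J2)

dq_C1/dt = E_Se1/10 + E_Se2/5 - q_C1/10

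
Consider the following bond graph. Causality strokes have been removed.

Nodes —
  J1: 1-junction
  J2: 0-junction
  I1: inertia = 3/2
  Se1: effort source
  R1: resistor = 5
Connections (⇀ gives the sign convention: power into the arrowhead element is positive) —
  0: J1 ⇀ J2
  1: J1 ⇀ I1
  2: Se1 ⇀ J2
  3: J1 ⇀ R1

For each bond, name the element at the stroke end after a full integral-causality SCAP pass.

#2 |J2  (source Se1 imposes e)
#0 |J1  (J2: bond 2 brought effort, rest push out)
#1 |I1  (I1: I, integral causality)
#3 |J1  (J1: bond 1 brought flow, rest push out)

β0 stroke at J1
β1 stroke at I1
β2 stroke at J2
β3 stroke at J1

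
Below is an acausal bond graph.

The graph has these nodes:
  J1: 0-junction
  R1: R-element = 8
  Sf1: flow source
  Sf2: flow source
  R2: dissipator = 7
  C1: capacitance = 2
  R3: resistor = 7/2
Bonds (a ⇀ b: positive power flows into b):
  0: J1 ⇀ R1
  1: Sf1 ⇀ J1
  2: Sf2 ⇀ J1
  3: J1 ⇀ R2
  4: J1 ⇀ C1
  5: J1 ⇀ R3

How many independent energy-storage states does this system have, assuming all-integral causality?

b1 stroke→Sf1  (source Sf1 imposes f)
b2 stroke→Sf2  (Sf2 fixes flow; stroke at Sf2)
b4 stroke→J1  (prefer integral on C1)
b0 stroke→R1  (J1 effort already set via bond 4)
b3 stroke→R2  (common-e at J1 fixed by 4)
b5 stroke→R3  (0-jn J1 has e-setter on 4)

1  (C1 all integral)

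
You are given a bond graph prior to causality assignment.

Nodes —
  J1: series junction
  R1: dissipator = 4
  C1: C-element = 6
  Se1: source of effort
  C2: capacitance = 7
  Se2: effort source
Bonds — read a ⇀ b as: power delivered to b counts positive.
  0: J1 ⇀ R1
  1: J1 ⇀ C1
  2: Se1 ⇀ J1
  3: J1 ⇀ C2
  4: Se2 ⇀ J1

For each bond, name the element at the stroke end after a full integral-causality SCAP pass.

#2 stroke at J1  (Se1 fixes effort; stroke away)
#4 stroke at J1  (Se2: effort source, stroke at far end)
#1 stroke at J1  (prefer integral on C1)
#3 stroke at J1  (C2: C, integral causality)
#0 stroke at R1  (closing 1-jn rule on J1)

bond 0 stroke at R1
bond 1 stroke at J1
bond 2 stroke at J1
bond 3 stroke at J1
bond 4 stroke at J1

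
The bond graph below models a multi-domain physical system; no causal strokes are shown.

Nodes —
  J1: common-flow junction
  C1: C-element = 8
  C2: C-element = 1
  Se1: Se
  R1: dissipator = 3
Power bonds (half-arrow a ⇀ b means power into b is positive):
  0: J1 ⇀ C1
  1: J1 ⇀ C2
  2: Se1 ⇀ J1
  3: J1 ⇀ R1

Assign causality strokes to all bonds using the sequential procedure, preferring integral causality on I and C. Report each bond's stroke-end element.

b2 stroke at J1  (Se1 fixes effort; stroke away)
b0 stroke at J1  (prefer integral on C1)
b1 stroke at J1  (C2 integral (e out))
b3 stroke at R1  (only one flow-in slot at J1)

#0 stroke→J1
#1 stroke→J1
#2 stroke→J1
#3 stroke→R1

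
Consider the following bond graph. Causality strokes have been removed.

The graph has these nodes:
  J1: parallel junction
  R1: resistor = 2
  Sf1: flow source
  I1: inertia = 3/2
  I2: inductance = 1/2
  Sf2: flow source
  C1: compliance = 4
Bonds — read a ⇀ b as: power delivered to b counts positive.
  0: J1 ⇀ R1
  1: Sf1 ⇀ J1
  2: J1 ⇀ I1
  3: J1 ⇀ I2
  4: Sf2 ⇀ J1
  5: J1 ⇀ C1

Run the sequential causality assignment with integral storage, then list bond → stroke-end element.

bond 1 stroke at Sf1  (Sf1 (Sf) sets flow on bond)
bond 4 stroke at Sf2  (Sf2 fixes flow; stroke at Sf2)
bond 2 stroke at I1  (I1: I, integral causality)
bond 3 stroke at I2  (I2 outputs flow p/I2)
bond 5 stroke at J1  (C1: C, integral causality)
bond 0 stroke at R1  (J1: bond 5 brought effort, rest push out)

#0 stroke→R1
#1 stroke→Sf1
#2 stroke→I1
#3 stroke→I2
#4 stroke→Sf2
#5 stroke→J1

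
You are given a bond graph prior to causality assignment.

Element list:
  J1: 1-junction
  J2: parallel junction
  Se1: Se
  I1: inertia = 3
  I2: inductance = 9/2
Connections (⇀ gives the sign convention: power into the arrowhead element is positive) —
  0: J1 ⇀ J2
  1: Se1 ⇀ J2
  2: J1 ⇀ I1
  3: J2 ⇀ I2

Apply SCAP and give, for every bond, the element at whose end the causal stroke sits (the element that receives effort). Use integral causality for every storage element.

bond 1 →J2  (Se1 (Se) sets effort on bond)
bond 0 →J1  (0-jn J2 has e-setter on 1)
bond 3 →I2  (0-jn J2 has e-setter on 1)
bond 2 →I1  (only one flow-in slot at J1)

β0 stroke→J1
β1 stroke→J2
β2 stroke→I1
β3 stroke→I2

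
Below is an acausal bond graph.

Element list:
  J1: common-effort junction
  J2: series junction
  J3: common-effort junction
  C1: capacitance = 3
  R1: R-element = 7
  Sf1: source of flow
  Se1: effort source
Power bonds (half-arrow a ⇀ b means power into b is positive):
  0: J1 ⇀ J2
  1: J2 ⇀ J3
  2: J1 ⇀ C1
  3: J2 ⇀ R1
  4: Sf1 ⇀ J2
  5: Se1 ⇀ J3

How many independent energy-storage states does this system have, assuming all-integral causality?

bond 4 stroke at Sf1  (source Sf1 imposes f)
bond 5 stroke at J3  (Se1 (Se) sets effort on bond)
bond 0 stroke at J2  (J2: bond 4 brought flow, rest push out)
bond 1 stroke at J2  (J2 flow already set via bond 4)
bond 3 stroke at J2  (1-jn J2 has f-setter on 4)
bond 2 stroke at J1  (J1: last free bond brings effort in)

1  (C1 all integral)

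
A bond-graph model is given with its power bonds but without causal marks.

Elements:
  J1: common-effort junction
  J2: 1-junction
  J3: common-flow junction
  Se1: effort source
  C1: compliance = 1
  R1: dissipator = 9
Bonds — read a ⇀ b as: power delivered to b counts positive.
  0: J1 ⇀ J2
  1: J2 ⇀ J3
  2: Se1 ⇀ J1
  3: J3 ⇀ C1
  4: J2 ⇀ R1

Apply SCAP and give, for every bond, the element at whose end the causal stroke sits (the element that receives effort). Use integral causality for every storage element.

β2 stroke at J1  (Se1: effort source, stroke at far end)
β0 stroke at J2  (0-jn J1 has e-setter on 2)
β3 stroke at J3  (C1: C, integral causality)
β1 stroke at J2  (only one flow-in slot at J3)
β4 stroke at R1  (only one flow-in slot at J2)

b0 |J2
b1 |J2
b2 |J1
b3 |J3
b4 |R1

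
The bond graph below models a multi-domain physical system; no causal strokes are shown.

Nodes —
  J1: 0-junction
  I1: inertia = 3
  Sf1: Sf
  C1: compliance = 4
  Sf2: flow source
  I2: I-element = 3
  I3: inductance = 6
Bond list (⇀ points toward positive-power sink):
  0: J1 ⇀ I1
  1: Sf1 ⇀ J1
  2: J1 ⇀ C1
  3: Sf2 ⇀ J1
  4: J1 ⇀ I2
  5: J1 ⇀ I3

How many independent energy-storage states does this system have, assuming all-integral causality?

4  (C1, I1, I2, I3 all integral)

β1 stroke at Sf1  (source Sf1 imposes f)
β3 stroke at Sf2  (Sf2 fixes flow; stroke at Sf2)
β0 stroke at I1  (I1 integral (f out))
β2 stroke at J1  (C1 outputs effort q/C1)
β4 stroke at I2  (J1: bond 2 brought effort, rest push out)
β5 stroke at I3  (J1: bond 2 brought effort, rest push out)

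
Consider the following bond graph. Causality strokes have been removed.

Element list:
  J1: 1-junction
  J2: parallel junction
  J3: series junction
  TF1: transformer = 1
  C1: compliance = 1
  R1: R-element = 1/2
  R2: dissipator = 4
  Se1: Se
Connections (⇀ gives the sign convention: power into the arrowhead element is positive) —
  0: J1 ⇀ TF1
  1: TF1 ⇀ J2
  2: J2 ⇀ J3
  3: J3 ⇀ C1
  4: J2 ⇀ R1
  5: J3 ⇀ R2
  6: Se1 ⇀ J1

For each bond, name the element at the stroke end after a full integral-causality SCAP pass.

bond 6 →J1  (Se1 fixes effort; stroke away)
bond 0 →TF1  (only one flow-in slot at J1)
bond 1 →J2  (through TF1, causality passes straight; one stroke at TF1)
bond 2 →J3  (0-jn J2 has e-setter on 1)
bond 4 →R1  (common-e at J2 fixed by 1)
bond 3 →J3  (C1 outputs effort q/C1)
bond 5 →R2  (closing 1-jn rule on J3)

bond 0 stroke at TF1
bond 1 stroke at J2
bond 2 stroke at J3
bond 3 stroke at J3
bond 4 stroke at R1
bond 5 stroke at R2
bond 6 stroke at J1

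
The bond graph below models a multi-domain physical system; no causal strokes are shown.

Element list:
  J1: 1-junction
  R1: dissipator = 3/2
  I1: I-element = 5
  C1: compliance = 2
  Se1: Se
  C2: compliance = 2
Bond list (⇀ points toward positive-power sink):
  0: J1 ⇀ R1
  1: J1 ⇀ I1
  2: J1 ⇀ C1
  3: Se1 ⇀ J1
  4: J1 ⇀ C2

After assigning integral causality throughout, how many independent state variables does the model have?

#3 stroke→J1  (Se1 fixes effort; stroke away)
#1 stroke→I1  (I1 outputs flow p/I1)
#0 stroke→J1  (J1 flow already set via bond 1)
#2 stroke→J1  (J1 flow already set via bond 1)
#4 stroke→J1  (common-f at J1 fixed by 1)

3  (C1, C2, I1 all integral)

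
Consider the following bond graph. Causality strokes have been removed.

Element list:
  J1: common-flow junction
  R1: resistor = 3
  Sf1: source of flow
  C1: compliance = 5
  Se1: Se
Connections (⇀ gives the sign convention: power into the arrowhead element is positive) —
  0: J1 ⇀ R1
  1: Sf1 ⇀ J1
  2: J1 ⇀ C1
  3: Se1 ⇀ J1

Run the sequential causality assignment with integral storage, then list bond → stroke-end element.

#0 |J1
#1 |Sf1
#2 |J1
#3 |J1

bond 1 stroke→Sf1  (Sf1: flow source, stroke at near end)
bond 3 stroke→J1  (Se1 (Se) sets effort on bond)
bond 0 stroke→J1  (J1 flow already set via bond 1)
bond 2 stroke→J1  (J1: bond 1 brought flow, rest push out)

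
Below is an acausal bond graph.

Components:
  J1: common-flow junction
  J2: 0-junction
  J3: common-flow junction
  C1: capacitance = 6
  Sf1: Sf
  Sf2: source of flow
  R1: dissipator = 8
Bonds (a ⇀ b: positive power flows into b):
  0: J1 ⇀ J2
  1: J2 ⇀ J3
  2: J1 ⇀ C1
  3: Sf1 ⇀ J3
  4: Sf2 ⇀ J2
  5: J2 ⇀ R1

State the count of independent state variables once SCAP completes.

b3 |Sf1  (Sf1 (Sf) sets flow on bond)
b4 |Sf2  (Sf2 (Sf) sets flow on bond)
b1 |J3  (common-f at J3 fixed by 3)
b2 |J1  (prefer integral on C1)
b0 |J2  (J1: last free bond brings flow in)
b5 |R1  (J2: bond 0 brought effort, rest push out)

1  (C1 all integral)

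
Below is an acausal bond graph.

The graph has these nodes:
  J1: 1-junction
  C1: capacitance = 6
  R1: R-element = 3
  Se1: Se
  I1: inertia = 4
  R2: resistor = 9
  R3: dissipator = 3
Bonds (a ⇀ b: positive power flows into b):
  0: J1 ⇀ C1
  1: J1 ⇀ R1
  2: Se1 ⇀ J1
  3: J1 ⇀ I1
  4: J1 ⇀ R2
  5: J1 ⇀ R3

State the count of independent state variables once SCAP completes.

2  (C1, I1 all integral)

bond 2 |J1  (Se1 (Se) sets effort on bond)
bond 0 |J1  (prefer integral on C1)
bond 3 |I1  (I1 integral (f out))
bond 1 |J1  (J1: bond 3 brought flow, rest push out)
bond 4 |J1  (1-jn J1 has f-setter on 3)
bond 5 |J1  (1-jn J1 has f-setter on 3)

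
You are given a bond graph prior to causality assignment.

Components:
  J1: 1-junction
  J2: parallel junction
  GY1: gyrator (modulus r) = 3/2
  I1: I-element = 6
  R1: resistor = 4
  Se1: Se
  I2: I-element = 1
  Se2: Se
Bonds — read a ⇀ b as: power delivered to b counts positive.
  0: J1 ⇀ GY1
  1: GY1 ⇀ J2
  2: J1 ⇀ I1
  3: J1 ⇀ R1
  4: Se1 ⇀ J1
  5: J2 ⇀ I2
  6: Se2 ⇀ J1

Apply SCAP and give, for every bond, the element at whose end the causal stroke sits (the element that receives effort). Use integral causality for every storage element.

β4 stroke at J1  (Se1: effort source, stroke at far end)
β6 stroke at J1  (Se2: effort source, stroke at far end)
β2 stroke at I1  (I1 integral (f out))
β0 stroke at J1  (J1 flow already set via bond 2)
β3 stroke at J1  (common-f at J1 fixed by 2)
β1 stroke at J2  (GY1: gyrator matches bond 0)
β5 stroke at I2  (common-e at J2 fixed by 1)

β0 →J1
β1 →J2
β2 →I1
β3 →J1
β4 →J1
β5 →I2
β6 →J1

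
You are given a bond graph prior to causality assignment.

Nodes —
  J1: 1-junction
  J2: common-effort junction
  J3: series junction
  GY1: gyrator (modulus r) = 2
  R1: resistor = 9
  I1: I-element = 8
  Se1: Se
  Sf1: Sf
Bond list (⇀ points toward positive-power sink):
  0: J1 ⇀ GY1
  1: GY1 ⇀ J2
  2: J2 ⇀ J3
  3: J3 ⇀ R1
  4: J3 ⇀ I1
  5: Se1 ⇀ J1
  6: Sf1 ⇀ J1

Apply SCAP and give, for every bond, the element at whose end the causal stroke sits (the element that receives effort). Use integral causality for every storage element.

β5 stroke at J1  (source Se1 imposes e)
β6 stroke at Sf1  (Sf1: flow source, stroke at near end)
β0 stroke at J1  (J1 flow already set via bond 6)
β1 stroke at J2  (GY1: gyrator matches bond 0)
β2 stroke at J3  (0-jn J2 has e-setter on 1)
β4 stroke at I1  (prefer integral on I1)
β3 stroke at J3  (J3 flow already set via bond 4)

b0 →J1
b1 →J2
b2 →J3
b3 →J3
b4 →I1
b5 →J1
b6 →Sf1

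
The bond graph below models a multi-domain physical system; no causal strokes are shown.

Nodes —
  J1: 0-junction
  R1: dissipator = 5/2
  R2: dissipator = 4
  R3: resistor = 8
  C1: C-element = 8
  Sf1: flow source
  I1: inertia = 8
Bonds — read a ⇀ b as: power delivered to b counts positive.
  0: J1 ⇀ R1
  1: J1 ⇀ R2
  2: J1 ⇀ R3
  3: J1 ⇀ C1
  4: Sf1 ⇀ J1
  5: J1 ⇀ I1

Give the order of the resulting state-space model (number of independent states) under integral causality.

#4 |Sf1  (Sf1: flow source, stroke at near end)
#3 |J1  (C1: C, integral causality)
#0 |R1  (common-e at J1 fixed by 3)
#1 |R2  (0-jn J1 has e-setter on 3)
#2 |R3  (J1: bond 3 brought effort, rest push out)
#5 |I1  (J1: bond 3 brought effort, rest push out)

2  (C1, I1 all integral)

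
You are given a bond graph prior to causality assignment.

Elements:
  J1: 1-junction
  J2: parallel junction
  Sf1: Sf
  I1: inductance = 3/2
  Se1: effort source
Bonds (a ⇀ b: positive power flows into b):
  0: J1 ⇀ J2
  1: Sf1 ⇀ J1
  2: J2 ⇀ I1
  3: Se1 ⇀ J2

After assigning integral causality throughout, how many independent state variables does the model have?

1  (I1 all integral)

#1 →Sf1  (Sf1 (Sf) sets flow on bond)
#3 →J2  (Se1 (Se) sets effort on bond)
#0 →J1  (J1: bond 1 brought flow, rest push out)
#2 →I1  (common-e at J2 fixed by 3)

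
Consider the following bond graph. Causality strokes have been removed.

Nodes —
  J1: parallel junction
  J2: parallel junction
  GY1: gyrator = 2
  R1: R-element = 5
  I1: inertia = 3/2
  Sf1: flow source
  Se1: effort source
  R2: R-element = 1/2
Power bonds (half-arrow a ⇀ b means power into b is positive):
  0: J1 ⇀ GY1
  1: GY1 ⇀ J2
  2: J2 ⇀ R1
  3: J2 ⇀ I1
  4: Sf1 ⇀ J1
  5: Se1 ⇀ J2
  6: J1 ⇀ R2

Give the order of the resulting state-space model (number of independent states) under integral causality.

1  (I1 all integral)

β4 |Sf1  (Sf1 fixes flow; stroke at Sf1)
β5 |J2  (Se1 fixes effort; stroke away)
β1 |GY1  (J2: bond 5 brought effort, rest push out)
β2 |R1  (0-jn J2 has e-setter on 5)
β3 |I1  (common-e at J2 fixed by 5)
β0 |GY1  (through GY1, causality inverts; strokes same side of GY1)
β6 |J1  (J1 needs exactly one e-in)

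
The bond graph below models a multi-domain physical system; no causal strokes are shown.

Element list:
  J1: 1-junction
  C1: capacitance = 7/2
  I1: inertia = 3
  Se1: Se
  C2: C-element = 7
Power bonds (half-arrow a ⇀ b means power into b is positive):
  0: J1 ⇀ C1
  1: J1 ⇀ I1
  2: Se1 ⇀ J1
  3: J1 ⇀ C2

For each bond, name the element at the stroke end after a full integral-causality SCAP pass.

β2 |J1  (Se1: effort source, stroke at far end)
β0 |J1  (C1 outputs effort q/C1)
β1 |I1  (I1 outputs flow p/I1)
β3 |J1  (common-f at J1 fixed by 1)

#0 →J1
#1 →I1
#2 →J1
#3 →J1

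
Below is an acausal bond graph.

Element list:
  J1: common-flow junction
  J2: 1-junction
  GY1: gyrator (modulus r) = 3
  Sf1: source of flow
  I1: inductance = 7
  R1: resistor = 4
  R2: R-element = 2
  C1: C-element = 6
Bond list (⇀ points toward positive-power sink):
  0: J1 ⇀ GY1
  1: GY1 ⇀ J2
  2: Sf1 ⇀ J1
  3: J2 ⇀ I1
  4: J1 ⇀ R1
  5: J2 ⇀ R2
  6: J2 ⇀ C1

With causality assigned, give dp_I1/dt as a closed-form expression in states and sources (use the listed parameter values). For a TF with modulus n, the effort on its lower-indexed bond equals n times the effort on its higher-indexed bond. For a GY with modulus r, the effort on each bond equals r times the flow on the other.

dp_I1/dt = 3*F_Sf1 - 2*p_I1/7 - q_C1/6

bond 2 stroke→Sf1  (Sf1: flow source, stroke at near end)
bond 0 stroke→J1  (J1: bond 2 brought flow, rest push out)
bond 4 stroke→J1  (1-jn J1 has f-setter on 2)
bond 1 stroke→J2  (through GY1, causality inverts; strokes same side of GY1)
bond 3 stroke→I1  (I1: I, integral causality)
bond 5 stroke→J2  (1-jn J2 has f-setter on 3)
bond 6 stroke→J2  (J2 flow already set via bond 3)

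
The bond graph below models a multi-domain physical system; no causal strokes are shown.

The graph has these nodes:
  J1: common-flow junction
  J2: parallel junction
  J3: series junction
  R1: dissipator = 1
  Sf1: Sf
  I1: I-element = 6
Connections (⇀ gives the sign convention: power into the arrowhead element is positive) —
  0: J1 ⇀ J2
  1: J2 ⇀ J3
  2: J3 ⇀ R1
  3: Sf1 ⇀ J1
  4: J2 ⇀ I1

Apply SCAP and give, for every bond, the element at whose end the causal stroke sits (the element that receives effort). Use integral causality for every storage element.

b3 →Sf1  (Sf1: flow source, stroke at near end)
b0 →J1  (J1 flow already set via bond 3)
b4 →I1  (I1 outputs flow p/I1)
b1 →J2  (J2: last free bond brings effort in)
b2 →J3  (J3 flow already set via bond 1)

#0 →J1
#1 →J2
#2 →J3
#3 →Sf1
#4 →I1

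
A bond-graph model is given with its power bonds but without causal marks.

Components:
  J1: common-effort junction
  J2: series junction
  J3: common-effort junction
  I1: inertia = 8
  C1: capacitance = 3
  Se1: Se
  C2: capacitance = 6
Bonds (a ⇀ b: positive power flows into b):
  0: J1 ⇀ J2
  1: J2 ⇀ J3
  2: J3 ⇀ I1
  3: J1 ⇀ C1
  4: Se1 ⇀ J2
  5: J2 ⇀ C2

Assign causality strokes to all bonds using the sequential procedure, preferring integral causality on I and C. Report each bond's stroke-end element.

b0 |J2
b1 |J3
b2 |I1
b3 |J1
b4 |J2
b5 |J2

β4 stroke at J2  (Se1: effort source, stroke at far end)
β2 stroke at I1  (prefer integral on I1)
β1 stroke at J3  (only one effort-in slot at J3)
β0 stroke at J2  (common-f at J2 fixed by 1)
β5 stroke at J2  (1-jn J2 has f-setter on 1)
β3 stroke at J1  (only one effort-in slot at J1)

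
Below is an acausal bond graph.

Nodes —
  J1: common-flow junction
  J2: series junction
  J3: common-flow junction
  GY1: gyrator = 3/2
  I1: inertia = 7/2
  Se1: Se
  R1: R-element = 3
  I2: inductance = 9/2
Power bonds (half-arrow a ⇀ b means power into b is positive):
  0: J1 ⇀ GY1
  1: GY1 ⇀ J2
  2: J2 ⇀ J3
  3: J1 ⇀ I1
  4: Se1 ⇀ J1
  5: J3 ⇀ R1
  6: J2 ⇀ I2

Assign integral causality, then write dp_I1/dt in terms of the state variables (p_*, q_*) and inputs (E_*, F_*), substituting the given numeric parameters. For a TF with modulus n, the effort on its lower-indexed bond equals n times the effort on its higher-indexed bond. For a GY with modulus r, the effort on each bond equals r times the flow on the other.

dp_I1/dt = E_Se1 - p_I2/3

b4 stroke at J1  (Se1 (Se) sets effort on bond)
b3 stroke at I1  (I1 integral (f out))
b0 stroke at J1  (common-f at J1 fixed by 3)
b1 stroke at J2  (GY GY1: same side as bond 0)
b6 stroke at I2  (I2: I, integral causality)
b2 stroke at J2  (common-f at J2 fixed by 6)
b5 stroke at J3  (common-f at J3 fixed by 2)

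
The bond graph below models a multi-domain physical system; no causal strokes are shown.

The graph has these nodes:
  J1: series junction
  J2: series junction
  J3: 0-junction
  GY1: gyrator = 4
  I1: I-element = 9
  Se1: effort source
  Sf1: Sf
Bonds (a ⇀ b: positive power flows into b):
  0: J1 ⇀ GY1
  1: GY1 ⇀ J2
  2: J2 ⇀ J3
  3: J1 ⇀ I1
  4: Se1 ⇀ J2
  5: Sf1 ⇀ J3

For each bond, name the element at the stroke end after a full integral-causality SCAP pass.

bond 4 stroke→J2  (Se1 (Se) sets effort on bond)
bond 5 stroke→Sf1  (source Sf1 imposes f)
bond 2 stroke→J3  (only one effort-in slot at J3)
bond 1 stroke→J2  (common-f at J2 fixed by 2)
bond 0 stroke→J1  (GY1 both-in/both-out from 1)
bond 3 stroke→I1  (closing 1-jn rule on J1)

β0 stroke at J1
β1 stroke at J2
β2 stroke at J3
β3 stroke at I1
β4 stroke at J2
β5 stroke at Sf1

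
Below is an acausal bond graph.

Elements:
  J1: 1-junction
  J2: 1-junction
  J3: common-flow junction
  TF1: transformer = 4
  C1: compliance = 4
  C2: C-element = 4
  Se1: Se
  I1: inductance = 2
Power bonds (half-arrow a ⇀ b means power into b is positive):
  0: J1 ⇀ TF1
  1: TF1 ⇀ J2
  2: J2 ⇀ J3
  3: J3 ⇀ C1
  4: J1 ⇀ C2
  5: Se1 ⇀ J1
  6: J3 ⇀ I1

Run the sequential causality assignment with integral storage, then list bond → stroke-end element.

#0 |TF1
#1 |J2
#2 |J3
#3 |J3
#4 |J1
#5 |J1
#6 |I1

bond 5 →J1  (Se1 (Se) sets effort on bond)
bond 3 →J3  (C1 outputs effort q/C1)
bond 4 →J1  (prefer integral on C2)
bond 0 →TF1  (J1: last free bond brings flow in)
bond 1 →J2  (through TF1, causality passes straight; one stroke at TF1)
bond 2 →J3  (J2: last free bond brings flow in)
bond 6 →I1  (J3 needs exactly one f-in)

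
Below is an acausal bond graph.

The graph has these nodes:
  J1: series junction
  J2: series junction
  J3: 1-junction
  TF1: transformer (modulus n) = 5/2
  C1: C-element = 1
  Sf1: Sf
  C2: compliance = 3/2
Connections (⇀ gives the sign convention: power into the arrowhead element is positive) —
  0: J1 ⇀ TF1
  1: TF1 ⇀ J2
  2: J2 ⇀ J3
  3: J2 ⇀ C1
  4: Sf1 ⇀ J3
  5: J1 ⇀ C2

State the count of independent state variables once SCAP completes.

2  (C1, C2 all integral)

bond 4 stroke at Sf1  (Sf1 fixes flow; stroke at Sf1)
bond 2 stroke at J3  (J3 flow already set via bond 4)
bond 1 stroke at J2  (common-f at J2 fixed by 2)
bond 3 stroke at J2  (J2 flow already set via bond 2)
bond 0 stroke at TF1  (TF TF1: opposite of bond 1)
bond 5 stroke at J1  (J1 flow already set via bond 0)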